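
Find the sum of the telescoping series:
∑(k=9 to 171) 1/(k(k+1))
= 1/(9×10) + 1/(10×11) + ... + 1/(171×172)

Partial fractions: 1/(k(k+1)) = 1/k - 1/(k+1)
The series telescopes:
= (1/9 - 1/10) + (1/10 - 1/11) + ... + (1/171 - 1/172)
= 1/9 - 1/172
= 163/1548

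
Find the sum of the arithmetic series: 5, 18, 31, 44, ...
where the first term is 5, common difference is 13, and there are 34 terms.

Sₙ = n/2 × (first + last)
Last term = a + (n-1)d = 5 + (34-1)×13 = 434
S_34 = 34/2 × (5 + 434)
S_34 = 34/2 × 439 = 7463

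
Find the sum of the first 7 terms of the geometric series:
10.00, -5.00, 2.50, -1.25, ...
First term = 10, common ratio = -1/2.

Sₙ = a(1 - rⁿ) / (1 - r)
S_7 = 10(1 - (-1/2)^7) / (1 - (-1/2))
S_7 = 10(1 - (-1/128)) / (3/2)
S_7 = 215/32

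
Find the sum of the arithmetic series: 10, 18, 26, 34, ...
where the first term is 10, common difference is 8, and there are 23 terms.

Sₙ = n/2 × (first + last)
Last term = a + (n-1)d = 10 + (23-1)×8 = 186
S_23 = 23/2 × (10 + 186)
S_23 = 23/2 × 196 = 2254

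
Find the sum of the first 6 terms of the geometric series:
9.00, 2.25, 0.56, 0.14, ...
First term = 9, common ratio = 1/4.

Sₙ = a(1 - rⁿ) / (1 - r)
S_6 = 9(1 - (1/4)^6) / (1 - (1/4))
S_6 = 9(1 - (1/4096)) / (3/4)
S_6 = 12285/1024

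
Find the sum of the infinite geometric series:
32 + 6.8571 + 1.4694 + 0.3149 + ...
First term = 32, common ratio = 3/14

For |r| < 1, S = a / (1 - r)
S = 32 / (1 - (3/14))
S = 32 / (11/14)
S = 448/11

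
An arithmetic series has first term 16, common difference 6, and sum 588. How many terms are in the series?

Using S = n/2 × [2a + (n-1)d]
588 = n/2 × [2(16) + (n-1)(6)]
588 = n/2 × [32 + 6n - 6]
1176 = n × [26 + 6n]
6n² + (26)n - 1176 = 0
Discriminant: Δ = (26)² - 4(6)(-1176) = 676 + 28224 = 28900
√Δ = 170
n = [-(26) + √Δ] / (2·6) = (-26 + 170) / 12 = 144 / 12 = 12
(The negative root is discarded since n must be a positive integer.)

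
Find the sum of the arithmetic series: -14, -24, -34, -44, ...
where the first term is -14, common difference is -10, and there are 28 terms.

Sₙ = n/2 × (first + last)
Last term = a + (n-1)d = -14 + (28-1)×(-10) = -284
S_28 = 28/2 × (-14 + (-284))
S_28 = 28/2 × (-298) = -4172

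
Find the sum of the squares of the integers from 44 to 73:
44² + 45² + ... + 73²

Use ∑_{k=1}^{n} k² = n(n+1)(2n+1)/6, then subtract the first 43 terms.
∑_{k=1}^{73} k² = 73×74×147/6 = 132349
∑_{k=1}^{43} k² = 43×44×87/6 = 27434
∑_{k=44}^{73} k² = 132349 - 27434 = 104915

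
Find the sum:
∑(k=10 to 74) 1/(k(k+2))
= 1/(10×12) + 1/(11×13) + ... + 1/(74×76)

Partial fractions: 1/(k(k+2)) = (1/2)[1/k - 1/(k+2)]
Telescoping leaves the first two and last two terms:
= (1/2)[1/10 + 1/11 - 1/75 - 1/76]
= 10309/125400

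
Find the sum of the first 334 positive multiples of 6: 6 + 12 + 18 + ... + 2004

Factor out 6: = 6(1 + 2 + ... + 334) = 6 × n(n+1)/2
= 6 × 334×335/2
= 6 × 55945
= 335670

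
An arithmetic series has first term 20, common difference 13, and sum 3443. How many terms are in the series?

Using S = n/2 × [2a + (n-1)d]
3443 = n/2 × [2(20) + (n-1)(13)]
3443 = n/2 × [40 + 13n - 13]
6886 = n × [27 + 13n]
13n² + (27)n - 6886 = 0
Discriminant: Δ = (27)² - 4(13)(-6886) = 729 + 358072 = 358801
√Δ = 599
n = [-(27) + √Δ] / (2·13) = (-27 + 599) / 26 = 572 / 26 = 22
(The negative root is discarded since n must be a positive integer.)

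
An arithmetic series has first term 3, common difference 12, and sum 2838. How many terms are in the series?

Using S = n/2 × [2a + (n-1)d]
2838 = n/2 × [2(3) + (n-1)(12)]
2838 = n/2 × [6 + 12n - 12]
5676 = n × [-6 + 12n]
12n² + (-6)n - 5676 = 0
Discriminant: Δ = (-6)² - 4(12)(-5676) = 36 + 272448 = 272484
√Δ = 522
n = [-(-6) + √Δ] / (2·12) = (6 + 522) / 24 = 528 / 24 = 22
(The negative root is discarded since n must be a positive integer.)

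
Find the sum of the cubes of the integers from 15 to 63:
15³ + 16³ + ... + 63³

Use ∑_{k=1}^{n} k³ = [n(n+1)/2]², then subtract the first 14 terms.
∑_{k=1}^{63} k³ = [63×64/2]² = 2016² = 4064256
∑_{k=1}^{14} k³ = [14×15/2]² = 105² = 11025
∑_{k=15}^{63} k³ = 4064256 - 11025 = 4053231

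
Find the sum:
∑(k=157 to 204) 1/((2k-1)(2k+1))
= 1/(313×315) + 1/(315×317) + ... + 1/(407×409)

Partial fractions: 1/((2k-1)(2k+1)) = (1/2)[1/(2k-1) - 1/(2k+1)]
The series telescopes:
= (1/2)[1/313 - 1/409]
= 48/128017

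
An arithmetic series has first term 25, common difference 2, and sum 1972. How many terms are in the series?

Using S = n/2 × [2a + (n-1)d]
1972 = n/2 × [2(25) + (n-1)(2)]
1972 = n/2 × [50 + 2n - 2]
3944 = n × [48 + 2n]
2n² + (48)n - 3944 = 0
Discriminant: Δ = (48)² - 4(2)(-3944) = 2304 + 31552 = 33856
√Δ = 184
n = [-(48) + √Δ] / (2·2) = (-48 + 184) / 4 = 136 / 4 = 34
(The negative root is discarded since n must be a positive integer.)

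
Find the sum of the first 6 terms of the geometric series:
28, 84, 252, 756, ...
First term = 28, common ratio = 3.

Sₙ = a(1 - rⁿ) / (1 - r)
S_6 = 28(1 - 3^6) / (1 - 3)
S_6 = 28(1 - 729) / (-2)
S_6 = 10192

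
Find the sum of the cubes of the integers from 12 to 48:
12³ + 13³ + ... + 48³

Use ∑_{k=1}^{n} k³ = [n(n+1)/2]², then subtract the first 11 terms.
∑_{k=1}^{48} k³ = [48×49/2]² = 1176² = 1382976
∑_{k=1}^{11} k³ = [11×12/2]² = 66² = 4356
∑_{k=12}^{48} k³ = 1382976 - 4356 = 1378620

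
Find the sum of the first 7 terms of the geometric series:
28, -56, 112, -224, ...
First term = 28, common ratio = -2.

Sₙ = a(1 - rⁿ) / (1 - r)
S_7 = 28(1 - (-2)^7) / (1 - (-2))
S_7 = 28(1 - (-128)) / (3)
S_7 = 1204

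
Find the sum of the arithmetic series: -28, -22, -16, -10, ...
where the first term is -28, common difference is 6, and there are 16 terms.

Sₙ = n/2 × (first + last)
Last term = a + (n-1)d = -28 + (16-1)×6 = 62
S_16 = 16/2 × (-28 + 62)
S_16 = 16/2 × 34 = 272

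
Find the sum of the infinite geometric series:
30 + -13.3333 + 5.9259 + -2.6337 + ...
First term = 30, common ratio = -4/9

For |r| < 1, S = a / (1 - r)
S = 30 / (1 - (-4/9))
S = 30 / (13/9)
S = 270/13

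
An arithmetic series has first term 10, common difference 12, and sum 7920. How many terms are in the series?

Using S = n/2 × [2a + (n-1)d]
7920 = n/2 × [2(10) + (n-1)(12)]
7920 = n/2 × [20 + 12n - 12]
15840 = n × [8 + 12n]
12n² + (8)n - 15840 = 0
Discriminant: Δ = (8)² - 4(12)(-15840) = 64 + 760320 = 760384
√Δ = 872
n = [-(8) + √Δ] / (2·12) = (-8 + 872) / 24 = 864 / 24 = 36
(The negative root is discarded since n must be a positive integer.)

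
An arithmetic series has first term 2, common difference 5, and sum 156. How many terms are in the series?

Using S = n/2 × [2a + (n-1)d]
156 = n/2 × [2(2) + (n-1)(5)]
156 = n/2 × [4 + 5n - 5]
312 = n × [-1 + 5n]
5n² + (-1)n - 312 = 0
Discriminant: Δ = (-1)² - 4(5)(-312) = 1 + 6240 = 6241
√Δ = 79
n = [-(-1) + √Δ] / (2·5) = (1 + 79) / 10 = 80 / 10 = 8
(The negative root is discarded since n must be a positive integer.)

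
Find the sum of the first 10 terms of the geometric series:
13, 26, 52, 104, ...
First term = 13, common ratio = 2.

Sₙ = a(1 - rⁿ) / (1 - r)
S_10 = 13(1 - 2^10) / (1 - 2)
S_10 = 13(1 - 1024) / (-1)
S_10 = 13299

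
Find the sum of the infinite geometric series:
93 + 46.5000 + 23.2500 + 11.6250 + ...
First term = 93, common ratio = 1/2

For |r| < 1, S = a / (1 - r)
S = 93 / (1 - (1/2))
S = 93 / (1/2)
S = 186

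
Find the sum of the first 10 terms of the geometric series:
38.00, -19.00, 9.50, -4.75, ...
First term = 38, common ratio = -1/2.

Sₙ = a(1 - rⁿ) / (1 - r)
S_10 = 38(1 - (-1/2)^10) / (1 - (-1/2))
S_10 = 38(1 - (1/1024)) / (3/2)
S_10 = 6479/256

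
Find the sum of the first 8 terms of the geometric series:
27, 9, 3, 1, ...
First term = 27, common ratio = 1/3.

Sₙ = a(1 - rⁿ) / (1 - r)
S_8 = 27(1 - (1/3)^8) / (1 - (1/3))
S_8 = 27(1 - (1/6561)) / (2/3)
S_8 = 3280/81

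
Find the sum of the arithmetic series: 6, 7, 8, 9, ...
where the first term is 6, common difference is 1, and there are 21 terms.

Sₙ = n/2 × (first + last)
Last term = a + (n-1)d = 6 + (21-1)×1 = 26
S_21 = 21/2 × (6 + 26)
S_21 = 21/2 × 32 = 336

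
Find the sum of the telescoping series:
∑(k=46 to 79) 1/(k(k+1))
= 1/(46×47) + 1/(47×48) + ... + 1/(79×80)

Partial fractions: 1/(k(k+1)) = 1/k - 1/(k+1)
The series telescopes:
= (1/46 - 1/47) + (1/47 - 1/48) + ... + (1/79 - 1/80)
= 1/46 - 1/80
= 17/1840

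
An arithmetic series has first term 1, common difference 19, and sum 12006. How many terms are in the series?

Using S = n/2 × [2a + (n-1)d]
12006 = n/2 × [2(1) + (n-1)(19)]
12006 = n/2 × [2 + 19n - 19]
24012 = n × [-17 + 19n]
19n² + (-17)n - 24012 = 0
Discriminant: Δ = (-17)² - 4(19)(-24012) = 289 + 1824912 = 1825201
√Δ = 1351
n = [-(-17) + √Δ] / (2·19) = (17 + 1351) / 38 = 1368 / 38 = 36
(The negative root is discarded since n must be a positive integer.)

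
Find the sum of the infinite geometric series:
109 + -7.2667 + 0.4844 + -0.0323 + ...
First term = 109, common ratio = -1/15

For |r| < 1, S = a / (1 - r)
S = 109 / (1 - (-1/15))
S = 109 / (16/15)
S = 1635/16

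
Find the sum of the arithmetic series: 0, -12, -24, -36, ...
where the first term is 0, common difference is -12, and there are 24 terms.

Sₙ = n/2 × (first + last)
Last term = a + (n-1)d = 0 + (24-1)×(-12) = -276
S_24 = 24/2 × (0 + (-276))
S_24 = 24/2 × (-276) = -3312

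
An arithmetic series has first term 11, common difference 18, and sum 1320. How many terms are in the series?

Using S = n/2 × [2a + (n-1)d]
1320 = n/2 × [2(11) + (n-1)(18)]
1320 = n/2 × [22 + 18n - 18]
2640 = n × [4 + 18n]
18n² + (4)n - 2640 = 0
Discriminant: Δ = (4)² - 4(18)(-2640) = 16 + 190080 = 190096
√Δ = 436
n = [-(4) + √Δ] / (2·18) = (-4 + 436) / 36 = 432 / 36 = 12
(The negative root is discarded since n must be a positive integer.)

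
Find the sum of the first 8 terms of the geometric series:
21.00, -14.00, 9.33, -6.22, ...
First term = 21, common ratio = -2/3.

Sₙ = a(1 - rⁿ) / (1 - r)
S_8 = 21(1 - (-2/3)^8) / (1 - (-2/3))
S_8 = 21(1 - (256/6561)) / (5/3)
S_8 = 8827/729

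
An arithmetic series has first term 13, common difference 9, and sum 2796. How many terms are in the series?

Using S = n/2 × [2a + (n-1)d]
2796 = n/2 × [2(13) + (n-1)(9)]
2796 = n/2 × [26 + 9n - 9]
5592 = n × [17 + 9n]
9n² + (17)n - 5592 = 0
Discriminant: Δ = (17)² - 4(9)(-5592) = 289 + 201312 = 201601
√Δ = 449
n = [-(17) + √Δ] / (2·9) = (-17 + 449) / 18 = 432 / 18 = 24
(The negative root is discarded since n must be a positive integer.)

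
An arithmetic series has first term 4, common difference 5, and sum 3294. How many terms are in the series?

Using S = n/2 × [2a + (n-1)d]
3294 = n/2 × [2(4) + (n-1)(5)]
3294 = n/2 × [8 + 5n - 5]
6588 = n × [3 + 5n]
5n² + (3)n - 6588 = 0
Discriminant: Δ = (3)² - 4(5)(-6588) = 9 + 131760 = 131769
√Δ = 363
n = [-(3) + √Δ] / (2·5) = (-3 + 363) / 10 = 360 / 10 = 36
(The negative root is discarded since n must be a positive integer.)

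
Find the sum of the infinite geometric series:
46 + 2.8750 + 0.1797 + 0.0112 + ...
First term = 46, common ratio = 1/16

For |r| < 1, S = a / (1 - r)
S = 46 / (1 - (1/16))
S = 46 / (15/16)
S = 736/15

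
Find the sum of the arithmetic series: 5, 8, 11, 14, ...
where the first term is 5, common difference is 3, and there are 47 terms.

Sₙ = n/2 × (first + last)
Last term = a + (n-1)d = 5 + (47-1)×3 = 143
S_47 = 47/2 × (5 + 143)
S_47 = 47/2 × 148 = 3478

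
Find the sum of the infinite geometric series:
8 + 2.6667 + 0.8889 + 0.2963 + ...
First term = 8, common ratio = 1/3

For |r| < 1, S = a / (1 - r)
S = 8 / (1 - (1/3))
S = 8 / (2/3)
S = 12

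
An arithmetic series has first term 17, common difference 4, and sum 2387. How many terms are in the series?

Using S = n/2 × [2a + (n-1)d]
2387 = n/2 × [2(17) + (n-1)(4)]
2387 = n/2 × [34 + 4n - 4]
4774 = n × [30 + 4n]
4n² + (30)n - 4774 = 0
Discriminant: Δ = (30)² - 4(4)(-4774) = 900 + 76384 = 77284
√Δ = 278
n = [-(30) + √Δ] / (2·4) = (-30 + 278) / 8 = 248 / 8 = 31
(The negative root is discarded since n must be a positive integer.)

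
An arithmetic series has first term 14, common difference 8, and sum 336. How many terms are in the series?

Using S = n/2 × [2a + (n-1)d]
336 = n/2 × [2(14) + (n-1)(8)]
336 = n/2 × [28 + 8n - 8]
672 = n × [20 + 8n]
8n² + (20)n - 672 = 0
Discriminant: Δ = (20)² - 4(8)(-672) = 400 + 21504 = 21904
√Δ = 148
n = [-(20) + √Δ] / (2·8) = (-20 + 148) / 16 = 128 / 16 = 8
(The negative root is discarded since n must be a positive integer.)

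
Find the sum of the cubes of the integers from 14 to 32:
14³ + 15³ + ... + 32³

Use ∑_{k=1}^{n} k³ = [n(n+1)/2]², then subtract the first 13 terms.
∑_{k=1}^{32} k³ = [32×33/2]² = 528² = 278784
∑_{k=1}^{13} k³ = [13×14/2]² = 91² = 8281
∑_{k=14}^{32} k³ = 278784 - 8281 = 270503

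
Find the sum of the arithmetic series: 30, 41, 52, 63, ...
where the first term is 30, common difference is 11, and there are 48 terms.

Sₙ = n/2 × (first + last)
Last term = a + (n-1)d = 30 + (48-1)×11 = 547
S_48 = 48/2 × (30 + 547)
S_48 = 48/2 × 577 = 13848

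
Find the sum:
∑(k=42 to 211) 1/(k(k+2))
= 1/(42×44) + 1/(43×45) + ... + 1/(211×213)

Partial fractions: 1/(k(k+2)) = (1/2)[1/k - 1/(k+2)]
Telescoping leaves the first two and last two terms:
= (1/2)[1/42 + 1/43 - 1/212 - 1/213]
= 170595/9061304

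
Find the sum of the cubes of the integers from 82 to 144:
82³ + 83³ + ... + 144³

Use ∑_{k=1}^{n} k³ = [n(n+1)/2]², then subtract the first 81 terms.
∑_{k=1}^{144} k³ = [144×145/2]² = 10440² = 108993600
∑_{k=1}^{81} k³ = [81×82/2]² = 3321² = 11029041
∑_{k=82}^{144} k³ = 108993600 - 11029041 = 97964559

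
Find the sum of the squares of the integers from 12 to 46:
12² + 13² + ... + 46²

Use ∑_{k=1}^{n} k² = n(n+1)(2n+1)/6, then subtract the first 11 terms.
∑_{k=1}^{46} k² = 46×47×93/6 = 33511
∑_{k=1}^{11} k² = 11×12×23/6 = 506
∑_{k=12}^{46} k² = 33511 - 506 = 33005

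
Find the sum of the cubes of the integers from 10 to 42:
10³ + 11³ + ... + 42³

Use ∑_{k=1}^{n} k³ = [n(n+1)/2]², then subtract the first 9 terms.
∑_{k=1}^{42} k³ = [42×43/2]² = 903² = 815409
∑_{k=1}^{9} k³ = [9×10/2]² = 45² = 2025
∑_{k=10}^{42} k³ = 815409 - 2025 = 813384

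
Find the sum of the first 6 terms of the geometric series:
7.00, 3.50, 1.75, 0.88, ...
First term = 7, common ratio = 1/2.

Sₙ = a(1 - rⁿ) / (1 - r)
S_6 = 7(1 - (1/2)^6) / (1 - (1/2))
S_6 = 7(1 - (1/64)) / (1/2)
S_6 = 441/32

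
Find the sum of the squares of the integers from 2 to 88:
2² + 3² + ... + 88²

Use ∑_{k=1}^{n} k² = n(n+1)(2n+1)/6, then subtract the first 1 terms.
∑_{k=1}^{88} k² = 88×89×177/6 = 231044
∑_{k=1}^{1} k² = 1×2×3/6 = 1
∑_{k=2}^{88} k² = 231044 - 1 = 231043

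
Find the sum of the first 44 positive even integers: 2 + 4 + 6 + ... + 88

Sum of first n even numbers = n(n+1)
= 44×45
= 1980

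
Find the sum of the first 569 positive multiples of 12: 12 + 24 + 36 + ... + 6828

Factor out 12: = 12(1 + 2 + ... + 569) = 12 × n(n+1)/2
= 12 × 569×570/2
= 12 × 162165
= 1945980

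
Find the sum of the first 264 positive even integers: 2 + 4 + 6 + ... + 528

Sum of first n even numbers = n(n+1)
= 264×265
= 69960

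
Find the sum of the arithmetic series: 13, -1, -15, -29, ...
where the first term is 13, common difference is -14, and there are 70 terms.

Sₙ = n/2 × (first + last)
Last term = a + (n-1)d = 13 + (70-1)×(-14) = -953
S_70 = 70/2 × (13 + (-953))
S_70 = 70/2 × (-940) = -32900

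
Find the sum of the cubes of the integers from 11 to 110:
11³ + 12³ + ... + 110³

Use ∑_{k=1}^{n} k³ = [n(n+1)/2]², then subtract the first 10 terms.
∑_{k=1}^{110} k³ = [110×111/2]² = 6105² = 37271025
∑_{k=1}^{10} k³ = [10×11/2]² = 55² = 3025
∑_{k=11}^{110} k³ = 37271025 - 3025 = 37268000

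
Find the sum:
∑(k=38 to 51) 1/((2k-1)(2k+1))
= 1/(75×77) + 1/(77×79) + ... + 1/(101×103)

Partial fractions: 1/((2k-1)(2k+1)) = (1/2)[1/(2k-1) - 1/(2k+1)]
The series telescopes:
= (1/2)[1/75 - 1/103]
= 14/7725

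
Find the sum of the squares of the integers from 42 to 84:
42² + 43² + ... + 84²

Use ∑_{k=1}^{n} k² = n(n+1)(2n+1)/6, then subtract the first 41 terms.
∑_{k=1}^{84} k² = 84×85×169/6 = 201110
∑_{k=1}^{41} k² = 41×42×83/6 = 23821
∑_{k=42}^{84} k² = 201110 - 23821 = 177289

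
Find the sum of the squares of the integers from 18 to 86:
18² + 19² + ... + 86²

Use ∑_{k=1}^{n} k² = n(n+1)(2n+1)/6, then subtract the first 17 terms.
∑_{k=1}^{86} k² = 86×87×173/6 = 215731
∑_{k=1}^{17} k² = 17×18×35/6 = 1785
∑_{k=18}^{86} k² = 215731 - 1785 = 213946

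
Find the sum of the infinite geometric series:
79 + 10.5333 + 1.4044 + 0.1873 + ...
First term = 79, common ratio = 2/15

For |r| < 1, S = a / (1 - r)
S = 79 / (1 - (2/15))
S = 79 / (13/15)
S = 1185/13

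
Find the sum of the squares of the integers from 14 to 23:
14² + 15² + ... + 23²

Use ∑_{k=1}^{n} k² = n(n+1)(2n+1)/6, then subtract the first 13 terms.
∑_{k=1}^{23} k² = 23×24×47/6 = 4324
∑_{k=1}^{13} k² = 13×14×27/6 = 819
∑_{k=14}^{23} k² = 4324 - 819 = 3505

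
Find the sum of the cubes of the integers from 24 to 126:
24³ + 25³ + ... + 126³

Use ∑_{k=1}^{n} k³ = [n(n+1)/2]², then subtract the first 23 terms.
∑_{k=1}^{126} k³ = [126×127/2]² = 8001² = 64016001
∑_{k=1}^{23} k³ = [23×24/2]² = 276² = 76176
∑_{k=24}^{126} k³ = 64016001 - 76176 = 63939825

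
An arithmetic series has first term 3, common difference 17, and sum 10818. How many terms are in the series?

Using S = n/2 × [2a + (n-1)d]
10818 = n/2 × [2(3) + (n-1)(17)]
10818 = n/2 × [6 + 17n - 17]
21636 = n × [-11 + 17n]
17n² + (-11)n - 21636 = 0
Discriminant: Δ = (-11)² - 4(17)(-21636) = 121 + 1471248 = 1471369
√Δ = 1213
n = [-(-11) + √Δ] / (2·17) = (11 + 1213) / 34 = 1224 / 34 = 36
(The negative root is discarded since n must be a positive integer.)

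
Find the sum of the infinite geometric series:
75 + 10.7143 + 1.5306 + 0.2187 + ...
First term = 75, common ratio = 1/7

For |r| < 1, S = a / (1 - r)
S = 75 / (1 - (1/7))
S = 75 / (6/7)
S = 175/2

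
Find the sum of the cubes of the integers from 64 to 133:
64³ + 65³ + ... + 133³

Use ∑_{k=1}^{n} k³ = [n(n+1)/2]², then subtract the first 63 terms.
∑_{k=1}^{133} k³ = [133×134/2]² = 8911² = 79405921
∑_{k=1}^{63} k³ = [63×64/2]² = 2016² = 4064256
∑_{k=64}^{133} k³ = 79405921 - 4064256 = 75341665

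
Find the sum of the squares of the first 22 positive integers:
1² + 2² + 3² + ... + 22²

Formula: ∑k² = n(n+1)(2n+1)/6
= 22×23×45/6
= 22770/6
= 3795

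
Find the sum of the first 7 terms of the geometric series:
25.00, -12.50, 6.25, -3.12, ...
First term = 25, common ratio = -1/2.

Sₙ = a(1 - rⁿ) / (1 - r)
S_7 = 25(1 - (-1/2)^7) / (1 - (-1/2))
S_7 = 25(1 - (-1/128)) / (3/2)
S_7 = 1075/64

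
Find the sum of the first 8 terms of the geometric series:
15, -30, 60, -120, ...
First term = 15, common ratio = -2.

Sₙ = a(1 - rⁿ) / (1 - r)
S_8 = 15(1 - (-2)^8) / (1 - (-2))
S_8 = 15(1 - 256) / (3)
S_8 = -1275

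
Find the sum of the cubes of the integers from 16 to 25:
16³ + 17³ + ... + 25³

Use ∑_{k=1}^{n} k³ = [n(n+1)/2]², then subtract the first 15 terms.
∑_{k=1}^{25} k³ = [25×26/2]² = 325² = 105625
∑_{k=1}^{15} k³ = [15×16/2]² = 120² = 14400
∑_{k=16}^{25} k³ = 105625 - 14400 = 91225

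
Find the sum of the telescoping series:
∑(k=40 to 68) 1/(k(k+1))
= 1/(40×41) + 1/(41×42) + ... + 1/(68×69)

Partial fractions: 1/(k(k+1)) = 1/k - 1/(k+1)
The series telescopes:
= (1/40 - 1/41) + (1/41 - 1/42) + ... + (1/68 - 1/69)
= 1/40 - 1/69
= 29/2760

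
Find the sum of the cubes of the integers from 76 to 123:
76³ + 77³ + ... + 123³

Use ∑_{k=1}^{n} k³ = [n(n+1)/2]², then subtract the first 75 terms.
∑_{k=1}^{123} k³ = [123×124/2]² = 7626² = 58155876
∑_{k=1}^{75} k³ = [75×76/2]² = 2850² = 8122500
∑_{k=76}^{123} k³ = 58155876 - 8122500 = 50033376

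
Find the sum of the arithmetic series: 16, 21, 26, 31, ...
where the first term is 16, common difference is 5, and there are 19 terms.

Sₙ = n/2 × (first + last)
Last term = a + (n-1)d = 16 + (19-1)×5 = 106
S_19 = 19/2 × (16 + 106)
S_19 = 19/2 × 122 = 1159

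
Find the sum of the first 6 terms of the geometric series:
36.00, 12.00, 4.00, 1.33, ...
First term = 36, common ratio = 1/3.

Sₙ = a(1 - rⁿ) / (1 - r)
S_6 = 36(1 - (1/3)^6) / (1 - (1/3))
S_6 = 36(1 - (1/729)) / (2/3)
S_6 = 1456/27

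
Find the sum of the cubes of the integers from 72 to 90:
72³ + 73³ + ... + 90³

Use ∑_{k=1}^{n} k³ = [n(n+1)/2]², then subtract the first 71 terms.
∑_{k=1}^{90} k³ = [90×91/2]² = 4095² = 16769025
∑_{k=1}^{71} k³ = [71×72/2]² = 2556² = 6533136
∑_{k=72}^{90} k³ = 16769025 - 6533136 = 10235889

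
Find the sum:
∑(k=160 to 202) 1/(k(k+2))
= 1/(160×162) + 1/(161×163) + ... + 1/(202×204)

Partial fractions: 1/(k(k+2)) = (1/2)[1/k - 1/(k+2)]
Telescoping leaves the first two and last two terms:
= (1/2)[1/160 + 1/161 - 1/203 - 1/204]
= 100319/76198080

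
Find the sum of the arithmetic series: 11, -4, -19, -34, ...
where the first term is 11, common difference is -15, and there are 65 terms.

Sₙ = n/2 × (first + last)
Last term = a + (n-1)d = 11 + (65-1)×(-15) = -949
S_65 = 65/2 × (11 + (-949))
S_65 = 65/2 × (-938) = -30485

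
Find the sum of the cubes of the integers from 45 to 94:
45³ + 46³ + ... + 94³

Use ∑_{k=1}^{n} k³ = [n(n+1)/2]², then subtract the first 44 terms.
∑_{k=1}^{94} k³ = [94×95/2]² = 4465² = 19936225
∑_{k=1}^{44} k³ = [44×45/2]² = 990² = 980100
∑_{k=45}^{94} k³ = 19936225 - 980100 = 18956125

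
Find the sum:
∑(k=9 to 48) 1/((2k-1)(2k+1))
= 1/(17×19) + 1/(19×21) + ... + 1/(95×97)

Partial fractions: 1/((2k-1)(2k+1)) = (1/2)[1/(2k-1) - 1/(2k+1)]
The series telescopes:
= (1/2)[1/17 - 1/97]
= 40/1649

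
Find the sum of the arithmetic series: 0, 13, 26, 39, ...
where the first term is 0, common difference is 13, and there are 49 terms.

Sₙ = n/2 × (first + last)
Last term = a + (n-1)d = 0 + (49-1)×13 = 624
S_49 = 49/2 × (0 + 624)
S_49 = 49/2 × 624 = 15288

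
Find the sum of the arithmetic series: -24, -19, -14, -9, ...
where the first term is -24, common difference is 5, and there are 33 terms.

Sₙ = n/2 × (first + last)
Last term = a + (n-1)d = -24 + (33-1)×5 = 136
S_33 = 33/2 × (-24 + 136)
S_33 = 33/2 × 112 = 1848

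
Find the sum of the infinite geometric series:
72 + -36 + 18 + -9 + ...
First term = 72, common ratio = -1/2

For |r| < 1, S = a / (1 - r)
S = 72 / (1 - (-1/2))
S = 72 / (3/2)
S = 48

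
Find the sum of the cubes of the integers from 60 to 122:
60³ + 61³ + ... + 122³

Use ∑_{k=1}^{n} k³ = [n(n+1)/2]², then subtract the first 59 terms.
∑_{k=1}^{122} k³ = [122×123/2]² = 7503² = 56295009
∑_{k=1}^{59} k³ = [59×60/2]² = 1770² = 3132900
∑_{k=60}^{122} k³ = 56295009 - 3132900 = 53162109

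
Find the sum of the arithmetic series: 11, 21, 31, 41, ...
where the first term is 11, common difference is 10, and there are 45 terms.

Sₙ = n/2 × (first + last)
Last term = a + (n-1)d = 11 + (45-1)×10 = 451
S_45 = 45/2 × (11 + 451)
S_45 = 45/2 × 462 = 10395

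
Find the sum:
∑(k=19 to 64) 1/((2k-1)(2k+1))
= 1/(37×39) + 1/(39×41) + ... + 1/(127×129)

Partial fractions: 1/((2k-1)(2k+1)) = (1/2)[1/(2k-1) - 1/(2k+1)]
The series telescopes:
= (1/2)[1/37 - 1/129]
= 46/4773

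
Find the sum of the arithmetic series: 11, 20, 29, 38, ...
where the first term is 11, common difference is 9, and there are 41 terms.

Sₙ = n/2 × (first + last)
Last term = a + (n-1)d = 11 + (41-1)×9 = 371
S_41 = 41/2 × (11 + 371)
S_41 = 41/2 × 382 = 7831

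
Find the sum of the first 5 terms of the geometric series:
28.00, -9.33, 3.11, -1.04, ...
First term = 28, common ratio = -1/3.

Sₙ = a(1 - rⁿ) / (1 - r)
S_5 = 28(1 - (-1/3)^5) / (1 - (-1/3))
S_5 = 28(1 - (-1/243)) / (4/3)
S_5 = 1708/81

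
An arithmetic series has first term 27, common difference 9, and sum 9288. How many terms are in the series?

Using S = n/2 × [2a + (n-1)d]
9288 = n/2 × [2(27) + (n-1)(9)]
9288 = n/2 × [54 + 9n - 9]
18576 = n × [45 + 9n]
9n² + (45)n - 18576 = 0
Discriminant: Δ = (45)² - 4(9)(-18576) = 2025 + 668736 = 670761
√Δ = 819
n = [-(45) + √Δ] / (2·9) = (-45 + 819) / 18 = 774 / 18 = 43
(The negative root is discarded since n must be a positive integer.)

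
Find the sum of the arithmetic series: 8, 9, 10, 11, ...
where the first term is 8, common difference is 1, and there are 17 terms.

Sₙ = n/2 × (first + last)
Last term = a + (n-1)d = 8 + (17-1)×1 = 24
S_17 = 17/2 × (8 + 24)
S_17 = 17/2 × 32 = 272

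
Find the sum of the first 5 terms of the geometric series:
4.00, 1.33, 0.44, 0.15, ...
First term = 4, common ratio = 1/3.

Sₙ = a(1 - rⁿ) / (1 - r)
S_5 = 4(1 - (1/3)^5) / (1 - (1/3))
S_5 = 4(1 - (1/243)) / (2/3)
S_5 = 484/81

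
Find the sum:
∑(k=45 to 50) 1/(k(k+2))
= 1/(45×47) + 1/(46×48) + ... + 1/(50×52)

Partial fractions: 1/(k(k+2)) = (1/2)[1/k - 1/(k+2)]
Telescoping leaves the first two and last two terms:
= (1/2)[1/45 + 1/46 - 1/51 - 1/52]
= 4687/1829880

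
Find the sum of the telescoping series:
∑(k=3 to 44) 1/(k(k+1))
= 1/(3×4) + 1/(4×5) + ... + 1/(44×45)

Partial fractions: 1/(k(k+1)) = 1/k - 1/(k+1)
The series telescopes:
= (1/3 - 1/4) + (1/4 - 1/5) + ... + (1/44 - 1/45)
= 1/3 - 1/45
= 14/45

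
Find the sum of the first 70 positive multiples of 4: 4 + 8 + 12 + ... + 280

Factor out 4: = 4(1 + 2 + ... + 70) = 4 × n(n+1)/2
= 4 × 70×71/2
= 4 × 2485
= 9940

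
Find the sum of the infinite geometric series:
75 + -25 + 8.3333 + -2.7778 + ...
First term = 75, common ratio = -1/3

For |r| < 1, S = a / (1 - r)
S = 75 / (1 - (-1/3))
S = 75 / (4/3)
S = 225/4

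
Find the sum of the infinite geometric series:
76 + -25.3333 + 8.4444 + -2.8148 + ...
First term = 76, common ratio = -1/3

For |r| < 1, S = a / (1 - r)
S = 76 / (1 - (-1/3))
S = 76 / (4/3)
S = 57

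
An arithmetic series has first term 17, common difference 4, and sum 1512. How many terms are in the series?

Using S = n/2 × [2a + (n-1)d]
1512 = n/2 × [2(17) + (n-1)(4)]
1512 = n/2 × [34 + 4n - 4]
3024 = n × [30 + 4n]
4n² + (30)n - 3024 = 0
Discriminant: Δ = (30)² - 4(4)(-3024) = 900 + 48384 = 49284
√Δ = 222
n = [-(30) + √Δ] / (2·4) = (-30 + 222) / 8 = 192 / 8 = 24
(The negative root is discarded since n must be a positive integer.)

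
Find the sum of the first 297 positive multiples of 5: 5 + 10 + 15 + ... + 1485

Factor out 5: = 5(1 + 2 + ... + 297) = 5 × n(n+1)/2
= 5 × 297×298/2
= 5 × 44253
= 221265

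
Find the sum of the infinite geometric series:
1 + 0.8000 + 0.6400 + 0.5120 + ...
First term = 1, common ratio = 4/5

For |r| < 1, S = a / (1 - r)
S = 1 / (1 - (4/5))
S = 1 / (1/5)
S = 5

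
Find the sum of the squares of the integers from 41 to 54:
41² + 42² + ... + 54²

Use ∑_{k=1}^{n} k² = n(n+1)(2n+1)/6, then subtract the first 40 terms.
∑_{k=1}^{54} k² = 54×55×109/6 = 53955
∑_{k=1}^{40} k² = 40×41×81/6 = 22140
∑_{k=41}^{54} k² = 53955 - 22140 = 31815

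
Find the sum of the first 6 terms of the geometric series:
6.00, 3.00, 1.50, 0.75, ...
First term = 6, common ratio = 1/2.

Sₙ = a(1 - rⁿ) / (1 - r)
S_6 = 6(1 - (1/2)^6) / (1 - (1/2))
S_6 = 6(1 - (1/64)) / (1/2)
S_6 = 189/16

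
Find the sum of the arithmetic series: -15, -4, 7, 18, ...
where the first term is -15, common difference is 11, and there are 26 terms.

Sₙ = n/2 × (first + last)
Last term = a + (n-1)d = -15 + (26-1)×11 = 260
S_26 = 26/2 × (-15 + 260)
S_26 = 26/2 × 245 = 3185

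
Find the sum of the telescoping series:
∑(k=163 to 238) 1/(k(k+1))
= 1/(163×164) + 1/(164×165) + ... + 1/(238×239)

Partial fractions: 1/(k(k+1)) = 1/k - 1/(k+1)
The series telescopes:
= (1/163 - 1/164) + (1/164 - 1/165) + ... + (1/238 - 1/239)
= 1/163 - 1/239
= 76/38957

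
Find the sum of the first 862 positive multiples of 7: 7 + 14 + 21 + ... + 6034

Factor out 7: = 7(1 + 2 + ... + 862) = 7 × n(n+1)/2
= 7 × 862×863/2
= 7 × 371953
= 2603671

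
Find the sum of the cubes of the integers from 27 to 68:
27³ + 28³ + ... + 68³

Use ∑_{k=1}^{n} k³ = [n(n+1)/2]², then subtract the first 26 terms.
∑_{k=1}^{68} k³ = [68×69/2]² = 2346² = 5503716
∑_{k=1}^{26} k³ = [26×27/2]² = 351² = 123201
∑_{k=27}^{68} k³ = 5503716 - 123201 = 5380515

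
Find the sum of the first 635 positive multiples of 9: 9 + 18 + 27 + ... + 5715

Factor out 9: = 9(1 + 2 + ... + 635) = 9 × n(n+1)/2
= 9 × 635×636/2
= 9 × 201930
= 1817370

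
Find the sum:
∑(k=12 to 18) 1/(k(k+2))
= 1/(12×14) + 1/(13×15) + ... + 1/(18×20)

Partial fractions: 1/(k(k+2)) = (1/2)[1/k - 1/(k+2)]
Telescoping leaves the first two and last two terms:
= (1/2)[1/12 + 1/13 - 1/19 - 1/20]
= 427/14820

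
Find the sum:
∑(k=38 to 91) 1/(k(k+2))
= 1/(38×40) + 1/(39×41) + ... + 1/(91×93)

Partial fractions: 1/(k(k+2)) = (1/2)[1/k - 1/(k+2)]
Telescoping leaves the first two and last two terms:
= (1/2)[1/38 + 1/39 - 1/92 - 1/93]
= 21369/1408888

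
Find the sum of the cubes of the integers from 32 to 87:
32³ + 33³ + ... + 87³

Use ∑_{k=1}^{n} k³ = [n(n+1)/2]², then subtract the first 31 terms.
∑_{k=1}^{87} k³ = [87×88/2]² = 3828² = 14653584
∑_{k=1}^{31} k³ = [31×32/2]² = 496² = 246016
∑_{k=32}^{87} k³ = 14653584 - 246016 = 14407568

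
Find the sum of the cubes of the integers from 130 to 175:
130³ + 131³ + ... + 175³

Use ∑_{k=1}^{n} k³ = [n(n+1)/2]², then subtract the first 129 terms.
∑_{k=1}^{175} k³ = [175×176/2]² = 15400² = 237160000
∑_{k=1}^{129} k³ = [129×130/2]² = 8385² = 70308225
∑_{k=130}^{175} k³ = 237160000 - 70308225 = 166851775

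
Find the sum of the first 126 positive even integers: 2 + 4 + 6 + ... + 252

Sum of first n even numbers = n(n+1)
= 126×127
= 16002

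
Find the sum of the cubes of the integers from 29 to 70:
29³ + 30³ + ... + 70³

Use ∑_{k=1}^{n} k³ = [n(n+1)/2]², then subtract the first 28 terms.
∑_{k=1}^{70} k³ = [70×71/2]² = 2485² = 6175225
∑_{k=1}^{28} k³ = [28×29/2]² = 406² = 164836
∑_{k=29}^{70} k³ = 6175225 - 164836 = 6010389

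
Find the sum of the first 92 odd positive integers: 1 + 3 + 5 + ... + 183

Sum of first n odd numbers = n²
= 92²
= 8464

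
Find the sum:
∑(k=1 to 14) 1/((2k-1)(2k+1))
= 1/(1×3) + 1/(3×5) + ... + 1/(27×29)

Partial fractions: 1/((2k-1)(2k+1)) = (1/2)[1/(2k-1) - 1/(2k+1)]
The series telescopes:
= (1/2)[1/1 - 1/29]
= 14/29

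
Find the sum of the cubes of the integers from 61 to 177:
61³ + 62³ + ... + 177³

Use ∑_{k=1}^{n} k³ = [n(n+1)/2]², then subtract the first 60 terms.
∑_{k=1}^{177} k³ = [177×178/2]² = 15753² = 248157009
∑_{k=1}^{60} k³ = [60×61/2]² = 1830² = 3348900
∑_{k=61}^{177} k³ = 248157009 - 3348900 = 244808109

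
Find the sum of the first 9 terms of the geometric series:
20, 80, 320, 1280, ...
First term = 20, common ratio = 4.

Sₙ = a(1 - rⁿ) / (1 - r)
S_9 = 20(1 - 4^9) / (1 - 4)
S_9 = 20(1 - 262144) / (-3)
S_9 = 1747620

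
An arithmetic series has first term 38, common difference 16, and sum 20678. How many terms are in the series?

Using S = n/2 × [2a + (n-1)d]
20678 = n/2 × [2(38) + (n-1)(16)]
20678 = n/2 × [76 + 16n - 16]
41356 = n × [60 + 16n]
16n² + (60)n - 41356 = 0
Discriminant: Δ = (60)² - 4(16)(-41356) = 3600 + 2646784 = 2650384
√Δ = 1628
n = [-(60) + √Δ] / (2·16) = (-60 + 1628) / 32 = 1568 / 32 = 49
(The negative root is discarded since n must be a positive integer.)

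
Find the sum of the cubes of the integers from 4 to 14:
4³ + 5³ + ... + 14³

Use ∑_{k=1}^{n} k³ = [n(n+1)/2]², then subtract the first 3 terms.
∑_{k=1}^{14} k³ = [14×15/2]² = 105² = 11025
∑_{k=1}^{3} k³ = [3×4/2]² = 6² = 36
∑_{k=4}^{14} k³ = 11025 - 36 = 10989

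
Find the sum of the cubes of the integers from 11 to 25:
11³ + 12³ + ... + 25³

Use ∑_{k=1}^{n} k³ = [n(n+1)/2]², then subtract the first 10 terms.
∑_{k=1}^{25} k³ = [25×26/2]² = 325² = 105625
∑_{k=1}^{10} k³ = [10×11/2]² = 55² = 3025
∑_{k=11}^{25} k³ = 105625 - 3025 = 102600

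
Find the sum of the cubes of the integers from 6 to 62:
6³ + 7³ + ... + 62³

Use ∑_{k=1}^{n} k³ = [n(n+1)/2]², then subtract the first 5 terms.
∑_{k=1}^{62} k³ = [62×63/2]² = 1953² = 3814209
∑_{k=1}^{5} k³ = [5×6/2]² = 15² = 225
∑_{k=6}^{62} k³ = 3814209 - 225 = 3813984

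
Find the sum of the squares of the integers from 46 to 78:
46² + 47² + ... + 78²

Use ∑_{k=1}^{n} k² = n(n+1)(2n+1)/6, then subtract the first 45 terms.
∑_{k=1}^{78} k² = 78×79×157/6 = 161239
∑_{k=1}^{45} k² = 45×46×91/6 = 31395
∑_{k=46}^{78} k² = 161239 - 31395 = 129844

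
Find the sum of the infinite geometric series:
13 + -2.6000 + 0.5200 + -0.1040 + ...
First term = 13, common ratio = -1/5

For |r| < 1, S = a / (1 - r)
S = 13 / (1 - (-1/5))
S = 13 / (6/5)
S = 65/6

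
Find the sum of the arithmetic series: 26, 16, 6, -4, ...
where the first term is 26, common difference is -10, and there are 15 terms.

Sₙ = n/2 × (first + last)
Last term = a + (n-1)d = 26 + (15-1)×(-10) = -114
S_15 = 15/2 × (26 + (-114))
S_15 = 15/2 × (-88) = -660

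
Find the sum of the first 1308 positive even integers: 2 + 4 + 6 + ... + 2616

Sum of first n even numbers = n(n+1)
= 1308×1309
= 1712172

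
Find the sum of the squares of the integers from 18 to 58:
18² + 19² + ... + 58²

Use ∑_{k=1}^{n} k² = n(n+1)(2n+1)/6, then subtract the first 17 terms.
∑_{k=1}^{58} k² = 58×59×117/6 = 66729
∑_{k=1}^{17} k² = 17×18×35/6 = 1785
∑_{k=18}^{58} k² = 66729 - 1785 = 64944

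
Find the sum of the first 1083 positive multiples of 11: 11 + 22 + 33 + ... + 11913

Factor out 11: = 11(1 + 2 + ... + 1083) = 11 × n(n+1)/2
= 11 × 1083×1084/2
= 11 × 586986
= 6456846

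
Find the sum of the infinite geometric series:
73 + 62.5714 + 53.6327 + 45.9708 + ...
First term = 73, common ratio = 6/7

For |r| < 1, S = a / (1 - r)
S = 73 / (1 - (6/7))
S = 73 / (1/7)
S = 511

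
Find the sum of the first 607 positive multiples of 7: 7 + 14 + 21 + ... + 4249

Factor out 7: = 7(1 + 2 + ... + 607) = 7 × n(n+1)/2
= 7 × 607×608/2
= 7 × 184528
= 1291696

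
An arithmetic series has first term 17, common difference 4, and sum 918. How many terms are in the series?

Using S = n/2 × [2a + (n-1)d]
918 = n/2 × [2(17) + (n-1)(4)]
918 = n/2 × [34 + 4n - 4]
1836 = n × [30 + 4n]
4n² + (30)n - 1836 = 0
Discriminant: Δ = (30)² - 4(4)(-1836) = 900 + 29376 = 30276
√Δ = 174
n = [-(30) + √Δ] / (2·4) = (-30 + 174) / 8 = 144 / 8 = 18
(The negative root is discarded since n must be a positive integer.)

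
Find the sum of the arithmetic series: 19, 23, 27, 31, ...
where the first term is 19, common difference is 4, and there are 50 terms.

Sₙ = n/2 × (first + last)
Last term = a + (n-1)d = 19 + (50-1)×4 = 215
S_50 = 50/2 × (19 + 215)
S_50 = 50/2 × 234 = 5850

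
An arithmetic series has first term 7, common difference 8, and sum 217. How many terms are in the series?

Using S = n/2 × [2a + (n-1)d]
217 = n/2 × [2(7) + (n-1)(8)]
217 = n/2 × [14 + 8n - 8]
434 = n × [6 + 8n]
8n² + (6)n - 434 = 0
Discriminant: Δ = (6)² - 4(8)(-434) = 36 + 13888 = 13924
√Δ = 118
n = [-(6) + √Δ] / (2·8) = (-6 + 118) / 16 = 112 / 16 = 7
(The negative root is discarded since n must be a positive integer.)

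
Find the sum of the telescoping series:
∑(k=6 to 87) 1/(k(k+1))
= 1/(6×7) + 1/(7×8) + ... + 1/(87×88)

Partial fractions: 1/(k(k+1)) = 1/k - 1/(k+1)
The series telescopes:
= (1/6 - 1/7) + (1/7 - 1/8) + ... + (1/87 - 1/88)
= 1/6 - 1/88
= 41/264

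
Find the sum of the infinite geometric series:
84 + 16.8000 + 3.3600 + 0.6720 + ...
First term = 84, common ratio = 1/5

For |r| < 1, S = a / (1 - r)
S = 84 / (1 - (1/5))
S = 84 / (4/5)
S = 105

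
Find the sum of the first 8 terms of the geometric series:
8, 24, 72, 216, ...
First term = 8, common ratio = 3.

Sₙ = a(1 - rⁿ) / (1 - r)
S_8 = 8(1 - 3^8) / (1 - 3)
S_8 = 8(1 - 6561) / (-2)
S_8 = 26240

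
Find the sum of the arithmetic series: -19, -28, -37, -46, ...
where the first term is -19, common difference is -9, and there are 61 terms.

Sₙ = n/2 × (first + last)
Last term = a + (n-1)d = -19 + (61-1)×(-9) = -559
S_61 = 61/2 × (-19 + (-559))
S_61 = 61/2 × (-578) = -17629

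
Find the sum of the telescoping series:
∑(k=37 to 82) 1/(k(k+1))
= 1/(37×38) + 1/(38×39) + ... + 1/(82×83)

Partial fractions: 1/(k(k+1)) = 1/k - 1/(k+1)
The series telescopes:
= (1/37 - 1/38) + (1/38 - 1/39) + ... + (1/82 - 1/83)
= 1/37 - 1/83
= 46/3071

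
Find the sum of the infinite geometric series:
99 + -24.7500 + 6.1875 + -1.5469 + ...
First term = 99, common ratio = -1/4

For |r| < 1, S = a / (1 - r)
S = 99 / (1 - (-1/4))
S = 99 / (5/4)
S = 396/5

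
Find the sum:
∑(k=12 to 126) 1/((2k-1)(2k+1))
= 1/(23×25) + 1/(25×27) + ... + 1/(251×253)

Partial fractions: 1/((2k-1)(2k+1)) = (1/2)[1/(2k-1) - 1/(2k+1)]
The series telescopes:
= (1/2)[1/23 - 1/253]
= 5/253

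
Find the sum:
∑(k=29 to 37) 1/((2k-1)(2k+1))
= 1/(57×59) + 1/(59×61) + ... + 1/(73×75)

Partial fractions: 1/((2k-1)(2k+1)) = (1/2)[1/(2k-1) - 1/(2k+1)]
The series telescopes:
= (1/2)[1/57 - 1/75]
= 1/475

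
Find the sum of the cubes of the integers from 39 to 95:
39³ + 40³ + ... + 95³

Use ∑_{k=1}^{n} k³ = [n(n+1)/2]², then subtract the first 38 terms.
∑_{k=1}^{95} k³ = [95×96/2]² = 4560² = 20793600
∑_{k=1}^{38} k³ = [38×39/2]² = 741² = 549081
∑_{k=39}^{95} k³ = 20793600 - 549081 = 20244519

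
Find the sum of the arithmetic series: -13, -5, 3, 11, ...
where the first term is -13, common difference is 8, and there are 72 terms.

Sₙ = n/2 × (first + last)
Last term = a + (n-1)d = -13 + (72-1)×8 = 555
S_72 = 72/2 × (-13 + 555)
S_72 = 72/2 × 542 = 19512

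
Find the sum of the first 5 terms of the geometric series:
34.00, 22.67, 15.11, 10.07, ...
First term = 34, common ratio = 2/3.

Sₙ = a(1 - rⁿ) / (1 - r)
S_5 = 34(1 - (2/3)^5) / (1 - (2/3))
S_5 = 34(1 - (32/243)) / (1/3)
S_5 = 7174/81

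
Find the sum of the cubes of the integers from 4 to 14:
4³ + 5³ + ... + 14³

Use ∑_{k=1}^{n} k³ = [n(n+1)/2]², then subtract the first 3 terms.
∑_{k=1}^{14} k³ = [14×15/2]² = 105² = 11025
∑_{k=1}^{3} k³ = [3×4/2]² = 6² = 36
∑_{k=4}^{14} k³ = 11025 - 36 = 10989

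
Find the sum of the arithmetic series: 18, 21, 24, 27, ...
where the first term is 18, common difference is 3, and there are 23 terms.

Sₙ = n/2 × (first + last)
Last term = a + (n-1)d = 18 + (23-1)×3 = 84
S_23 = 23/2 × (18 + 84)
S_23 = 23/2 × 102 = 1173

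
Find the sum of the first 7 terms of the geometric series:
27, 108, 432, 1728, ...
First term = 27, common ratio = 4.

Sₙ = a(1 - rⁿ) / (1 - r)
S_7 = 27(1 - 4^7) / (1 - 4)
S_7 = 27(1 - 16384) / (-3)
S_7 = 147447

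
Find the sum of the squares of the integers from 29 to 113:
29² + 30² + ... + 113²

Use ∑_{k=1}^{n} k² = n(n+1)(2n+1)/6, then subtract the first 28 terms.
∑_{k=1}^{113} k² = 113×114×227/6 = 487369
∑_{k=1}^{28} k² = 28×29×57/6 = 7714
∑_{k=29}^{113} k² = 487369 - 7714 = 479655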